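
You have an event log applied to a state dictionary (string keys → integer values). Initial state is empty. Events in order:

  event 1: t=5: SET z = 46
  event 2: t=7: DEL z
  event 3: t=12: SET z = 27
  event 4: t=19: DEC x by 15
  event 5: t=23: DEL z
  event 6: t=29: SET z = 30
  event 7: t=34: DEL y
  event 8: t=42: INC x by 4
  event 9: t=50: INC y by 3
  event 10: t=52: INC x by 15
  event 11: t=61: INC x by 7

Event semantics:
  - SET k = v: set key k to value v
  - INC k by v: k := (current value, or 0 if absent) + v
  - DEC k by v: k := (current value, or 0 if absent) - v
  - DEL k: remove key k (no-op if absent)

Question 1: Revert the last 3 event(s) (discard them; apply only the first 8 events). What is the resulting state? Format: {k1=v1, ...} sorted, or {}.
Keep first 8 events (discard last 3):
  after event 1 (t=5: SET z = 46): {z=46}
  after event 2 (t=7: DEL z): {}
  after event 3 (t=12: SET z = 27): {z=27}
  after event 4 (t=19: DEC x by 15): {x=-15, z=27}
  after event 5 (t=23: DEL z): {x=-15}
  after event 6 (t=29: SET z = 30): {x=-15, z=30}
  after event 7 (t=34: DEL y): {x=-15, z=30}
  after event 8 (t=42: INC x by 4): {x=-11, z=30}

Answer: {x=-11, z=30}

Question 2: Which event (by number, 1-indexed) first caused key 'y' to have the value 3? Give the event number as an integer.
Looking for first event where y becomes 3:
  event 9: y (absent) -> 3  <-- first match

Answer: 9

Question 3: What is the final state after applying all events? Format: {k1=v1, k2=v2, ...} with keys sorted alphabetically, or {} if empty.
  after event 1 (t=5: SET z = 46): {z=46}
  after event 2 (t=7: DEL z): {}
  after event 3 (t=12: SET z = 27): {z=27}
  after event 4 (t=19: DEC x by 15): {x=-15, z=27}
  after event 5 (t=23: DEL z): {x=-15}
  after event 6 (t=29: SET z = 30): {x=-15, z=30}
  after event 7 (t=34: DEL y): {x=-15, z=30}
  after event 8 (t=42: INC x by 4): {x=-11, z=30}
  after event 9 (t=50: INC y by 3): {x=-11, y=3, z=30}
  after event 10 (t=52: INC x by 15): {x=4, y=3, z=30}
  after event 11 (t=61: INC x by 7): {x=11, y=3, z=30}

Answer: {x=11, y=3, z=30}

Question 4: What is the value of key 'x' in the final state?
Track key 'x' through all 11 events:
  event 1 (t=5: SET z = 46): x unchanged
  event 2 (t=7: DEL z): x unchanged
  event 3 (t=12: SET z = 27): x unchanged
  event 4 (t=19: DEC x by 15): x (absent) -> -15
  event 5 (t=23: DEL z): x unchanged
  event 6 (t=29: SET z = 30): x unchanged
  event 7 (t=34: DEL y): x unchanged
  event 8 (t=42: INC x by 4): x -15 -> -11
  event 9 (t=50: INC y by 3): x unchanged
  event 10 (t=52: INC x by 15): x -11 -> 4
  event 11 (t=61: INC x by 7): x 4 -> 11
Final: x = 11

Answer: 11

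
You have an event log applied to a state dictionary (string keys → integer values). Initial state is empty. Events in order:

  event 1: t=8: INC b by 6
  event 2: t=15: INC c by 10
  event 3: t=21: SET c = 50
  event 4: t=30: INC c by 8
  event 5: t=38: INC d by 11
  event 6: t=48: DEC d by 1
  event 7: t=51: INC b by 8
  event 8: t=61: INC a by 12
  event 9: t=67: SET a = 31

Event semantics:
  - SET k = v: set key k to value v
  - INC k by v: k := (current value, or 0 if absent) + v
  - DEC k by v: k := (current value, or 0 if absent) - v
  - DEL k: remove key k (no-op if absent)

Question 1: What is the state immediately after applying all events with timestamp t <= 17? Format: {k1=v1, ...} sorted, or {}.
Apply events with t <= 17 (2 events):
  after event 1 (t=8: INC b by 6): {b=6}
  after event 2 (t=15: INC c by 10): {b=6, c=10}

Answer: {b=6, c=10}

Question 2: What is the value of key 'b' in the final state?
Answer: 14

Derivation:
Track key 'b' through all 9 events:
  event 1 (t=8: INC b by 6): b (absent) -> 6
  event 2 (t=15: INC c by 10): b unchanged
  event 3 (t=21: SET c = 50): b unchanged
  event 4 (t=30: INC c by 8): b unchanged
  event 5 (t=38: INC d by 11): b unchanged
  event 6 (t=48: DEC d by 1): b unchanged
  event 7 (t=51: INC b by 8): b 6 -> 14
  event 8 (t=61: INC a by 12): b unchanged
  event 9 (t=67: SET a = 31): b unchanged
Final: b = 14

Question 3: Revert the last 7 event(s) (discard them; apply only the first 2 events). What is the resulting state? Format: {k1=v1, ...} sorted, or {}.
Answer: {b=6, c=10}

Derivation:
Keep first 2 events (discard last 7):
  after event 1 (t=8: INC b by 6): {b=6}
  after event 2 (t=15: INC c by 10): {b=6, c=10}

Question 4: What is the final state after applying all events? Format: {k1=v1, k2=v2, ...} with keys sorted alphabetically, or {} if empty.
  after event 1 (t=8: INC b by 6): {b=6}
  after event 2 (t=15: INC c by 10): {b=6, c=10}
  after event 3 (t=21: SET c = 50): {b=6, c=50}
  after event 4 (t=30: INC c by 8): {b=6, c=58}
  after event 5 (t=38: INC d by 11): {b=6, c=58, d=11}
  after event 6 (t=48: DEC d by 1): {b=6, c=58, d=10}
  after event 7 (t=51: INC b by 8): {b=14, c=58, d=10}
  after event 8 (t=61: INC a by 12): {a=12, b=14, c=58, d=10}
  after event 9 (t=67: SET a = 31): {a=31, b=14, c=58, d=10}

Answer: {a=31, b=14, c=58, d=10}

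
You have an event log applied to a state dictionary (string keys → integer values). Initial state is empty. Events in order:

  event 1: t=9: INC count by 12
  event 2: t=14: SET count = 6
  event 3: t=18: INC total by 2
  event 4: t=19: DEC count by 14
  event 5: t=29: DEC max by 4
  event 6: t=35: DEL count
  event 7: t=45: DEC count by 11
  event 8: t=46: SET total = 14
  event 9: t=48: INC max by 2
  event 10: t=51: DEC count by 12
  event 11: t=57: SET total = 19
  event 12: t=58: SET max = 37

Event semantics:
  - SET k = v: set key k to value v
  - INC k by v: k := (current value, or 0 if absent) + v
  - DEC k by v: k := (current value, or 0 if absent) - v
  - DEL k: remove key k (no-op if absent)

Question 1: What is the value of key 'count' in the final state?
Track key 'count' through all 12 events:
  event 1 (t=9: INC count by 12): count (absent) -> 12
  event 2 (t=14: SET count = 6): count 12 -> 6
  event 3 (t=18: INC total by 2): count unchanged
  event 4 (t=19: DEC count by 14): count 6 -> -8
  event 5 (t=29: DEC max by 4): count unchanged
  event 6 (t=35: DEL count): count -8 -> (absent)
  event 7 (t=45: DEC count by 11): count (absent) -> -11
  event 8 (t=46: SET total = 14): count unchanged
  event 9 (t=48: INC max by 2): count unchanged
  event 10 (t=51: DEC count by 12): count -11 -> -23
  event 11 (t=57: SET total = 19): count unchanged
  event 12 (t=58: SET max = 37): count unchanged
Final: count = -23

Answer: -23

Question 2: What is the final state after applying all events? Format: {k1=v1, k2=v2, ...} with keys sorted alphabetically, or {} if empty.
Answer: {count=-23, max=37, total=19}

Derivation:
  after event 1 (t=9: INC count by 12): {count=12}
  after event 2 (t=14: SET count = 6): {count=6}
  after event 3 (t=18: INC total by 2): {count=6, total=2}
  after event 4 (t=19: DEC count by 14): {count=-8, total=2}
  after event 5 (t=29: DEC max by 4): {count=-8, max=-4, total=2}
  after event 6 (t=35: DEL count): {max=-4, total=2}
  after event 7 (t=45: DEC count by 11): {count=-11, max=-4, total=2}
  after event 8 (t=46: SET total = 14): {count=-11, max=-4, total=14}
  after event 9 (t=48: INC max by 2): {count=-11, max=-2, total=14}
  after event 10 (t=51: DEC count by 12): {count=-23, max=-2, total=14}
  after event 11 (t=57: SET total = 19): {count=-23, max=-2, total=19}
  after event 12 (t=58: SET max = 37): {count=-23, max=37, total=19}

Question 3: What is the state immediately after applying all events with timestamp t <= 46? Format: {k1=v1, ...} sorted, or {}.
Apply events with t <= 46 (8 events):
  after event 1 (t=9: INC count by 12): {count=12}
  after event 2 (t=14: SET count = 6): {count=6}
  after event 3 (t=18: INC total by 2): {count=6, total=2}
  after event 4 (t=19: DEC count by 14): {count=-8, total=2}
  after event 5 (t=29: DEC max by 4): {count=-8, max=-4, total=2}
  after event 6 (t=35: DEL count): {max=-4, total=2}
  after event 7 (t=45: DEC count by 11): {count=-11, max=-4, total=2}
  after event 8 (t=46: SET total = 14): {count=-11, max=-4, total=14}

Answer: {count=-11, max=-4, total=14}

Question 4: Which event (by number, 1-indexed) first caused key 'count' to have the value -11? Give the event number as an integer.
Looking for first event where count becomes -11:
  event 1: count = 12
  event 2: count = 6
  event 3: count = 6
  event 4: count = -8
  event 5: count = -8
  event 6: count = (absent)
  event 7: count (absent) -> -11  <-- first match

Answer: 7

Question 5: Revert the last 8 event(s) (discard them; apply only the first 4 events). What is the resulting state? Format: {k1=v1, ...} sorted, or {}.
Answer: {count=-8, total=2}

Derivation:
Keep first 4 events (discard last 8):
  after event 1 (t=9: INC count by 12): {count=12}
  after event 2 (t=14: SET count = 6): {count=6}
  after event 3 (t=18: INC total by 2): {count=6, total=2}
  after event 4 (t=19: DEC count by 14): {count=-8, total=2}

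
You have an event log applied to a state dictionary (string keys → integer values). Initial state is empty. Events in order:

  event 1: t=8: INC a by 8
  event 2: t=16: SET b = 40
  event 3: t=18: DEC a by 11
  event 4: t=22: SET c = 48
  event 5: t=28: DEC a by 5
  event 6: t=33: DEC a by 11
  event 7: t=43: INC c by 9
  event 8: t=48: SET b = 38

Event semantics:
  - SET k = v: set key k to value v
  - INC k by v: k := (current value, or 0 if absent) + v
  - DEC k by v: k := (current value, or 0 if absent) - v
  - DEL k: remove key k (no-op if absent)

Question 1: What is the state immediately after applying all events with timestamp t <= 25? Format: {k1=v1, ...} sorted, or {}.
Apply events with t <= 25 (4 events):
  after event 1 (t=8: INC a by 8): {a=8}
  after event 2 (t=16: SET b = 40): {a=8, b=40}
  after event 3 (t=18: DEC a by 11): {a=-3, b=40}
  after event 4 (t=22: SET c = 48): {a=-3, b=40, c=48}

Answer: {a=-3, b=40, c=48}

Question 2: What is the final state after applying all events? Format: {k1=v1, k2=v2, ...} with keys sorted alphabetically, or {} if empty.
Answer: {a=-19, b=38, c=57}

Derivation:
  after event 1 (t=8: INC a by 8): {a=8}
  after event 2 (t=16: SET b = 40): {a=8, b=40}
  after event 3 (t=18: DEC a by 11): {a=-3, b=40}
  after event 4 (t=22: SET c = 48): {a=-3, b=40, c=48}
  after event 5 (t=28: DEC a by 5): {a=-8, b=40, c=48}
  after event 6 (t=33: DEC a by 11): {a=-19, b=40, c=48}
  after event 7 (t=43: INC c by 9): {a=-19, b=40, c=57}
  after event 8 (t=48: SET b = 38): {a=-19, b=38, c=57}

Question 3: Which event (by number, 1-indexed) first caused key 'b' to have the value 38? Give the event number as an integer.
Looking for first event where b becomes 38:
  event 2: b = 40
  event 3: b = 40
  event 4: b = 40
  event 5: b = 40
  event 6: b = 40
  event 7: b = 40
  event 8: b 40 -> 38  <-- first match

Answer: 8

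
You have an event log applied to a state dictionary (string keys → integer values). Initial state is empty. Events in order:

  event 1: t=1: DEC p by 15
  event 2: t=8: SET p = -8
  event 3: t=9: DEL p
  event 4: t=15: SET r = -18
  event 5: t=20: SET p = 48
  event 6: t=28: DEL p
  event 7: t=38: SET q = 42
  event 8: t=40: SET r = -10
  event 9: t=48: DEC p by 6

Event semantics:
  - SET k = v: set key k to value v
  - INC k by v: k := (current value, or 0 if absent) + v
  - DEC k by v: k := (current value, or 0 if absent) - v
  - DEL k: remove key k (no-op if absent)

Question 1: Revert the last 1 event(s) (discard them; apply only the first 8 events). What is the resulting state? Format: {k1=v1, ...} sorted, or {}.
Keep first 8 events (discard last 1):
  after event 1 (t=1: DEC p by 15): {p=-15}
  after event 2 (t=8: SET p = -8): {p=-8}
  after event 3 (t=9: DEL p): {}
  after event 4 (t=15: SET r = -18): {r=-18}
  after event 5 (t=20: SET p = 48): {p=48, r=-18}
  after event 6 (t=28: DEL p): {r=-18}
  after event 7 (t=38: SET q = 42): {q=42, r=-18}
  after event 8 (t=40: SET r = -10): {q=42, r=-10}

Answer: {q=42, r=-10}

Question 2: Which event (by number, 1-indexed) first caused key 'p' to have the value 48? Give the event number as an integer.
Looking for first event where p becomes 48:
  event 1: p = -15
  event 2: p = -8
  event 3: p = (absent)
  event 5: p (absent) -> 48  <-- first match

Answer: 5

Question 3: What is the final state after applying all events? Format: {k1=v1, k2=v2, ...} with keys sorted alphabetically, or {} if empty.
  after event 1 (t=1: DEC p by 15): {p=-15}
  after event 2 (t=8: SET p = -8): {p=-8}
  after event 3 (t=9: DEL p): {}
  after event 4 (t=15: SET r = -18): {r=-18}
  after event 5 (t=20: SET p = 48): {p=48, r=-18}
  after event 6 (t=28: DEL p): {r=-18}
  after event 7 (t=38: SET q = 42): {q=42, r=-18}
  after event 8 (t=40: SET r = -10): {q=42, r=-10}
  after event 9 (t=48: DEC p by 6): {p=-6, q=42, r=-10}

Answer: {p=-6, q=42, r=-10}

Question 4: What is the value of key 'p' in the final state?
Answer: -6

Derivation:
Track key 'p' through all 9 events:
  event 1 (t=1: DEC p by 15): p (absent) -> -15
  event 2 (t=8: SET p = -8): p -15 -> -8
  event 3 (t=9: DEL p): p -8 -> (absent)
  event 4 (t=15: SET r = -18): p unchanged
  event 5 (t=20: SET p = 48): p (absent) -> 48
  event 6 (t=28: DEL p): p 48 -> (absent)
  event 7 (t=38: SET q = 42): p unchanged
  event 8 (t=40: SET r = -10): p unchanged
  event 9 (t=48: DEC p by 6): p (absent) -> -6
Final: p = -6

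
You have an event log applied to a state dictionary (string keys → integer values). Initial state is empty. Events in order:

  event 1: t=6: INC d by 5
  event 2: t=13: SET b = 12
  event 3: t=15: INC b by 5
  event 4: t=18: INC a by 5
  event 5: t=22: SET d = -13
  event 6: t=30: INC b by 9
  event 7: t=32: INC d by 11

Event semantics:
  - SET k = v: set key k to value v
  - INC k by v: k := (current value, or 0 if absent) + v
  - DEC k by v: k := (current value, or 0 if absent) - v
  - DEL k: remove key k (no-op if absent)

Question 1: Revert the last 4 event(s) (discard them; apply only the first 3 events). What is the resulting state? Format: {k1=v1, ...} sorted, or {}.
Keep first 3 events (discard last 4):
  after event 1 (t=6: INC d by 5): {d=5}
  after event 2 (t=13: SET b = 12): {b=12, d=5}
  after event 3 (t=15: INC b by 5): {b=17, d=5}

Answer: {b=17, d=5}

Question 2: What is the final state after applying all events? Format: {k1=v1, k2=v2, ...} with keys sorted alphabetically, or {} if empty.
  after event 1 (t=6: INC d by 5): {d=5}
  after event 2 (t=13: SET b = 12): {b=12, d=5}
  after event 3 (t=15: INC b by 5): {b=17, d=5}
  after event 4 (t=18: INC a by 5): {a=5, b=17, d=5}
  after event 5 (t=22: SET d = -13): {a=5, b=17, d=-13}
  after event 6 (t=30: INC b by 9): {a=5, b=26, d=-13}
  after event 7 (t=32: INC d by 11): {a=5, b=26, d=-2}

Answer: {a=5, b=26, d=-2}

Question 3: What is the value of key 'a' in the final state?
Track key 'a' through all 7 events:
  event 1 (t=6: INC d by 5): a unchanged
  event 2 (t=13: SET b = 12): a unchanged
  event 3 (t=15: INC b by 5): a unchanged
  event 4 (t=18: INC a by 5): a (absent) -> 5
  event 5 (t=22: SET d = -13): a unchanged
  event 6 (t=30: INC b by 9): a unchanged
  event 7 (t=32: INC d by 11): a unchanged
Final: a = 5

Answer: 5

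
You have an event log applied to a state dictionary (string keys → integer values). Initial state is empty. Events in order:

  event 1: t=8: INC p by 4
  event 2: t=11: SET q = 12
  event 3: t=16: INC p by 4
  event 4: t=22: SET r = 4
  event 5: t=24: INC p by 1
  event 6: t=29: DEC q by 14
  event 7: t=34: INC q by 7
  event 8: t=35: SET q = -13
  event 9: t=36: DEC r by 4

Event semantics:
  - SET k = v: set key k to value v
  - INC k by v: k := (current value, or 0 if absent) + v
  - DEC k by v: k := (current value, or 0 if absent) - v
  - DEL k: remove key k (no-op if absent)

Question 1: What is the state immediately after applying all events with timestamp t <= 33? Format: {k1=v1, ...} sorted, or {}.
Answer: {p=9, q=-2, r=4}

Derivation:
Apply events with t <= 33 (6 events):
  after event 1 (t=8: INC p by 4): {p=4}
  after event 2 (t=11: SET q = 12): {p=4, q=12}
  after event 3 (t=16: INC p by 4): {p=8, q=12}
  after event 4 (t=22: SET r = 4): {p=8, q=12, r=4}
  after event 5 (t=24: INC p by 1): {p=9, q=12, r=4}
  after event 6 (t=29: DEC q by 14): {p=9, q=-2, r=4}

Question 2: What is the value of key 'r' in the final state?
Track key 'r' through all 9 events:
  event 1 (t=8: INC p by 4): r unchanged
  event 2 (t=11: SET q = 12): r unchanged
  event 3 (t=16: INC p by 4): r unchanged
  event 4 (t=22: SET r = 4): r (absent) -> 4
  event 5 (t=24: INC p by 1): r unchanged
  event 6 (t=29: DEC q by 14): r unchanged
  event 7 (t=34: INC q by 7): r unchanged
  event 8 (t=35: SET q = -13): r unchanged
  event 9 (t=36: DEC r by 4): r 4 -> 0
Final: r = 0

Answer: 0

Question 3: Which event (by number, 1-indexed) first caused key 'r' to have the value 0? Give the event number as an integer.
Looking for first event where r becomes 0:
  event 4: r = 4
  event 5: r = 4
  event 6: r = 4
  event 7: r = 4
  event 8: r = 4
  event 9: r 4 -> 0  <-- first match

Answer: 9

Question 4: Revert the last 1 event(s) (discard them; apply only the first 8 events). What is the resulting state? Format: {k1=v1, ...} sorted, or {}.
Keep first 8 events (discard last 1):
  after event 1 (t=8: INC p by 4): {p=4}
  after event 2 (t=11: SET q = 12): {p=4, q=12}
  after event 3 (t=16: INC p by 4): {p=8, q=12}
  after event 4 (t=22: SET r = 4): {p=8, q=12, r=4}
  after event 5 (t=24: INC p by 1): {p=9, q=12, r=4}
  after event 6 (t=29: DEC q by 14): {p=9, q=-2, r=4}
  after event 7 (t=34: INC q by 7): {p=9, q=5, r=4}
  after event 8 (t=35: SET q = -13): {p=9, q=-13, r=4}

Answer: {p=9, q=-13, r=4}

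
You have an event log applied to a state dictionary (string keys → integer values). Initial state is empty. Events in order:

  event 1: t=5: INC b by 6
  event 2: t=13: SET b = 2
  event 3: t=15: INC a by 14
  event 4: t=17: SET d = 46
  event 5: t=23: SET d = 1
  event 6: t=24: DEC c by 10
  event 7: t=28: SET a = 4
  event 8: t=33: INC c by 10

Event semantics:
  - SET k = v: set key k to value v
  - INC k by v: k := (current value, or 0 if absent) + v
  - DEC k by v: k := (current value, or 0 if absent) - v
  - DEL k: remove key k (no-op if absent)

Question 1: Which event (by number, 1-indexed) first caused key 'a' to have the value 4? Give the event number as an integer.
Answer: 7

Derivation:
Looking for first event where a becomes 4:
  event 3: a = 14
  event 4: a = 14
  event 5: a = 14
  event 6: a = 14
  event 7: a 14 -> 4  <-- first match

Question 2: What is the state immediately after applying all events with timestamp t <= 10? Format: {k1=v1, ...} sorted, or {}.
Apply events with t <= 10 (1 events):
  after event 1 (t=5: INC b by 6): {b=6}

Answer: {b=6}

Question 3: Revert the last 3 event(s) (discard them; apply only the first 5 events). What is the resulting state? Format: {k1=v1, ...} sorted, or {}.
Answer: {a=14, b=2, d=1}

Derivation:
Keep first 5 events (discard last 3):
  after event 1 (t=5: INC b by 6): {b=6}
  after event 2 (t=13: SET b = 2): {b=2}
  after event 3 (t=15: INC a by 14): {a=14, b=2}
  after event 4 (t=17: SET d = 46): {a=14, b=2, d=46}
  after event 5 (t=23: SET d = 1): {a=14, b=2, d=1}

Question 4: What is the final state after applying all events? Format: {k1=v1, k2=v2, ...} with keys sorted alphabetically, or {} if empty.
  after event 1 (t=5: INC b by 6): {b=6}
  after event 2 (t=13: SET b = 2): {b=2}
  after event 3 (t=15: INC a by 14): {a=14, b=2}
  after event 4 (t=17: SET d = 46): {a=14, b=2, d=46}
  after event 5 (t=23: SET d = 1): {a=14, b=2, d=1}
  after event 6 (t=24: DEC c by 10): {a=14, b=2, c=-10, d=1}
  after event 7 (t=28: SET a = 4): {a=4, b=2, c=-10, d=1}
  after event 8 (t=33: INC c by 10): {a=4, b=2, c=0, d=1}

Answer: {a=4, b=2, c=0, d=1}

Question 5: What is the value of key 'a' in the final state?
Track key 'a' through all 8 events:
  event 1 (t=5: INC b by 6): a unchanged
  event 2 (t=13: SET b = 2): a unchanged
  event 3 (t=15: INC a by 14): a (absent) -> 14
  event 4 (t=17: SET d = 46): a unchanged
  event 5 (t=23: SET d = 1): a unchanged
  event 6 (t=24: DEC c by 10): a unchanged
  event 7 (t=28: SET a = 4): a 14 -> 4
  event 8 (t=33: INC c by 10): a unchanged
Final: a = 4

Answer: 4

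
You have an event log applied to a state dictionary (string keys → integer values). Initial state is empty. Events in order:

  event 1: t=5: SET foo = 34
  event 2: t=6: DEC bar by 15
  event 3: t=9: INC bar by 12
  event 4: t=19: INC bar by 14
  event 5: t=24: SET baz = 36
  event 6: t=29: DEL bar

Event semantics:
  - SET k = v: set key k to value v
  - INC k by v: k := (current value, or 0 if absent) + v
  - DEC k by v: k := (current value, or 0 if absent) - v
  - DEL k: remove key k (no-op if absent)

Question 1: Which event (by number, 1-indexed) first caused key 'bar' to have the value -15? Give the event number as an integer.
Answer: 2

Derivation:
Looking for first event where bar becomes -15:
  event 2: bar (absent) -> -15  <-- first match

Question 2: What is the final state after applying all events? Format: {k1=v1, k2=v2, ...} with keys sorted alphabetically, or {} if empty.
Answer: {baz=36, foo=34}

Derivation:
  after event 1 (t=5: SET foo = 34): {foo=34}
  after event 2 (t=6: DEC bar by 15): {bar=-15, foo=34}
  after event 3 (t=9: INC bar by 12): {bar=-3, foo=34}
  after event 4 (t=19: INC bar by 14): {bar=11, foo=34}
  after event 5 (t=24: SET baz = 36): {bar=11, baz=36, foo=34}
  after event 6 (t=29: DEL bar): {baz=36, foo=34}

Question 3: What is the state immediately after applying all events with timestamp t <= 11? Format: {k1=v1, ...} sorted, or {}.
Answer: {bar=-3, foo=34}

Derivation:
Apply events with t <= 11 (3 events):
  after event 1 (t=5: SET foo = 34): {foo=34}
  after event 2 (t=6: DEC bar by 15): {bar=-15, foo=34}
  after event 3 (t=9: INC bar by 12): {bar=-3, foo=34}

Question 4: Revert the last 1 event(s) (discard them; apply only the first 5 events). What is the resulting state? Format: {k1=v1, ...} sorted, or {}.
Keep first 5 events (discard last 1):
  after event 1 (t=5: SET foo = 34): {foo=34}
  after event 2 (t=6: DEC bar by 15): {bar=-15, foo=34}
  after event 3 (t=9: INC bar by 12): {bar=-3, foo=34}
  after event 4 (t=19: INC bar by 14): {bar=11, foo=34}
  after event 5 (t=24: SET baz = 36): {bar=11, baz=36, foo=34}

Answer: {bar=11, baz=36, foo=34}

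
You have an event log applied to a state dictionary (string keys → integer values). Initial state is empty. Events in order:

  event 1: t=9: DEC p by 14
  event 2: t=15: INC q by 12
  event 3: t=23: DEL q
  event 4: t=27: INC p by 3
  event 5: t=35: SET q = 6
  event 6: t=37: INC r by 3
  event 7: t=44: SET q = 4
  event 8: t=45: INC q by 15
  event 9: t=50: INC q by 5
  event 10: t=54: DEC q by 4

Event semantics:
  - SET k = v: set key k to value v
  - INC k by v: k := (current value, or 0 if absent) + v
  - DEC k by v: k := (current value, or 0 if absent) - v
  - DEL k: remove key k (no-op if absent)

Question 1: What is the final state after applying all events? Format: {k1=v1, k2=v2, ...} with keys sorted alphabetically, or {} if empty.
Answer: {p=-11, q=20, r=3}

Derivation:
  after event 1 (t=9: DEC p by 14): {p=-14}
  after event 2 (t=15: INC q by 12): {p=-14, q=12}
  after event 3 (t=23: DEL q): {p=-14}
  after event 4 (t=27: INC p by 3): {p=-11}
  after event 5 (t=35: SET q = 6): {p=-11, q=6}
  after event 6 (t=37: INC r by 3): {p=-11, q=6, r=3}
  after event 7 (t=44: SET q = 4): {p=-11, q=4, r=3}
  after event 8 (t=45: INC q by 15): {p=-11, q=19, r=3}
  after event 9 (t=50: INC q by 5): {p=-11, q=24, r=3}
  after event 10 (t=54: DEC q by 4): {p=-11, q=20, r=3}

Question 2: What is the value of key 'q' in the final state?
Track key 'q' through all 10 events:
  event 1 (t=9: DEC p by 14): q unchanged
  event 2 (t=15: INC q by 12): q (absent) -> 12
  event 3 (t=23: DEL q): q 12 -> (absent)
  event 4 (t=27: INC p by 3): q unchanged
  event 5 (t=35: SET q = 6): q (absent) -> 6
  event 6 (t=37: INC r by 3): q unchanged
  event 7 (t=44: SET q = 4): q 6 -> 4
  event 8 (t=45: INC q by 15): q 4 -> 19
  event 9 (t=50: INC q by 5): q 19 -> 24
  event 10 (t=54: DEC q by 4): q 24 -> 20
Final: q = 20

Answer: 20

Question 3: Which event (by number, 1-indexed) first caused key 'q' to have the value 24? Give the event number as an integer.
Looking for first event where q becomes 24:
  event 2: q = 12
  event 3: q = (absent)
  event 5: q = 6
  event 6: q = 6
  event 7: q = 4
  event 8: q = 19
  event 9: q 19 -> 24  <-- first match

Answer: 9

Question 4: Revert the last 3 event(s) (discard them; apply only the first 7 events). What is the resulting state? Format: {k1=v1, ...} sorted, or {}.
Keep first 7 events (discard last 3):
  after event 1 (t=9: DEC p by 14): {p=-14}
  after event 2 (t=15: INC q by 12): {p=-14, q=12}
  after event 3 (t=23: DEL q): {p=-14}
  after event 4 (t=27: INC p by 3): {p=-11}
  after event 5 (t=35: SET q = 6): {p=-11, q=6}
  after event 6 (t=37: INC r by 3): {p=-11, q=6, r=3}
  after event 7 (t=44: SET q = 4): {p=-11, q=4, r=3}

Answer: {p=-11, q=4, r=3}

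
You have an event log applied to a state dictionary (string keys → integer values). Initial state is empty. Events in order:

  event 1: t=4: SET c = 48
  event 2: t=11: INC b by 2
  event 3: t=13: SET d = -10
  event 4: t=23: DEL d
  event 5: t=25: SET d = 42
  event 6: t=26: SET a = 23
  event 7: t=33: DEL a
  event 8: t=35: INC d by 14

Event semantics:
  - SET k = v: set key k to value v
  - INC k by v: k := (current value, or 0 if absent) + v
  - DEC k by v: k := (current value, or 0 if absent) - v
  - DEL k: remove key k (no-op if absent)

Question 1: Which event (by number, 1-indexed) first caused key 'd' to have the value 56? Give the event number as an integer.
Looking for first event where d becomes 56:
  event 3: d = -10
  event 4: d = (absent)
  event 5: d = 42
  event 6: d = 42
  event 7: d = 42
  event 8: d 42 -> 56  <-- first match

Answer: 8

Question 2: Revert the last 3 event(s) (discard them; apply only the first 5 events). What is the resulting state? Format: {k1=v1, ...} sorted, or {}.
Keep first 5 events (discard last 3):
  after event 1 (t=4: SET c = 48): {c=48}
  after event 2 (t=11: INC b by 2): {b=2, c=48}
  after event 3 (t=13: SET d = -10): {b=2, c=48, d=-10}
  after event 4 (t=23: DEL d): {b=2, c=48}
  after event 5 (t=25: SET d = 42): {b=2, c=48, d=42}

Answer: {b=2, c=48, d=42}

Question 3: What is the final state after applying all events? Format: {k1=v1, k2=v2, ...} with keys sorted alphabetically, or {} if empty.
Answer: {b=2, c=48, d=56}

Derivation:
  after event 1 (t=4: SET c = 48): {c=48}
  after event 2 (t=11: INC b by 2): {b=2, c=48}
  after event 3 (t=13: SET d = -10): {b=2, c=48, d=-10}
  after event 4 (t=23: DEL d): {b=2, c=48}
  after event 5 (t=25: SET d = 42): {b=2, c=48, d=42}
  after event 6 (t=26: SET a = 23): {a=23, b=2, c=48, d=42}
  after event 7 (t=33: DEL a): {b=2, c=48, d=42}
  after event 8 (t=35: INC d by 14): {b=2, c=48, d=56}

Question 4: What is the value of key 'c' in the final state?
Answer: 48

Derivation:
Track key 'c' through all 8 events:
  event 1 (t=4: SET c = 48): c (absent) -> 48
  event 2 (t=11: INC b by 2): c unchanged
  event 3 (t=13: SET d = -10): c unchanged
  event 4 (t=23: DEL d): c unchanged
  event 5 (t=25: SET d = 42): c unchanged
  event 6 (t=26: SET a = 23): c unchanged
  event 7 (t=33: DEL a): c unchanged
  event 8 (t=35: INC d by 14): c unchanged
Final: c = 48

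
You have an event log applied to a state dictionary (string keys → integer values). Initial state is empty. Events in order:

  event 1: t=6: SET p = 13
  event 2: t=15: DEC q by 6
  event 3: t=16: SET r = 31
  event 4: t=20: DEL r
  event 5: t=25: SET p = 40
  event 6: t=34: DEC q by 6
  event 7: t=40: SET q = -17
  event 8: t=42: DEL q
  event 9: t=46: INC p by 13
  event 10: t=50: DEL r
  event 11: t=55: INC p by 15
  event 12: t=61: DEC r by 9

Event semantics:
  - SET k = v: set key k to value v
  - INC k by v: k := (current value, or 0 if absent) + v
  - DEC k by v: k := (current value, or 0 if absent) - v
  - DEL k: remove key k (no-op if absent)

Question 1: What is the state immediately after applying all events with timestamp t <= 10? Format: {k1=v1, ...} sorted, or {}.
Answer: {p=13}

Derivation:
Apply events with t <= 10 (1 events):
  after event 1 (t=6: SET p = 13): {p=13}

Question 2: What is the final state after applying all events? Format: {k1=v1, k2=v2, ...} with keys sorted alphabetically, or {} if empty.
Answer: {p=68, r=-9}

Derivation:
  after event 1 (t=6: SET p = 13): {p=13}
  after event 2 (t=15: DEC q by 6): {p=13, q=-6}
  after event 3 (t=16: SET r = 31): {p=13, q=-6, r=31}
  after event 4 (t=20: DEL r): {p=13, q=-6}
  after event 5 (t=25: SET p = 40): {p=40, q=-6}
  after event 6 (t=34: DEC q by 6): {p=40, q=-12}
  after event 7 (t=40: SET q = -17): {p=40, q=-17}
  after event 8 (t=42: DEL q): {p=40}
  after event 9 (t=46: INC p by 13): {p=53}
  after event 10 (t=50: DEL r): {p=53}
  after event 11 (t=55: INC p by 15): {p=68}
  after event 12 (t=61: DEC r by 9): {p=68, r=-9}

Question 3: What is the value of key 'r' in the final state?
Answer: -9

Derivation:
Track key 'r' through all 12 events:
  event 1 (t=6: SET p = 13): r unchanged
  event 2 (t=15: DEC q by 6): r unchanged
  event 3 (t=16: SET r = 31): r (absent) -> 31
  event 4 (t=20: DEL r): r 31 -> (absent)
  event 5 (t=25: SET p = 40): r unchanged
  event 6 (t=34: DEC q by 6): r unchanged
  event 7 (t=40: SET q = -17): r unchanged
  event 8 (t=42: DEL q): r unchanged
  event 9 (t=46: INC p by 13): r unchanged
  event 10 (t=50: DEL r): r (absent) -> (absent)
  event 11 (t=55: INC p by 15): r unchanged
  event 12 (t=61: DEC r by 9): r (absent) -> -9
Final: r = -9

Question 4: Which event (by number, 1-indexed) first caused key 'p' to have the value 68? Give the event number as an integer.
Answer: 11

Derivation:
Looking for first event where p becomes 68:
  event 1: p = 13
  event 2: p = 13
  event 3: p = 13
  event 4: p = 13
  event 5: p = 40
  event 6: p = 40
  event 7: p = 40
  event 8: p = 40
  event 9: p = 53
  event 10: p = 53
  event 11: p 53 -> 68  <-- first match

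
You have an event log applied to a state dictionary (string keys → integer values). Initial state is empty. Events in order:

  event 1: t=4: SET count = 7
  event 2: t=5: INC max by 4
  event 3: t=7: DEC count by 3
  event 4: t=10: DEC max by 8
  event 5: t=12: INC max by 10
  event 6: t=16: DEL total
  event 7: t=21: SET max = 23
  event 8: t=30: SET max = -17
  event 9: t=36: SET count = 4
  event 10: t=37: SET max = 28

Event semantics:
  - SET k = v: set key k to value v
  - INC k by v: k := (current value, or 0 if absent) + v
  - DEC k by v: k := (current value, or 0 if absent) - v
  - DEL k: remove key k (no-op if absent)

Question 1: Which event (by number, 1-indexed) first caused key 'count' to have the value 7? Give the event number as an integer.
Answer: 1

Derivation:
Looking for first event where count becomes 7:
  event 1: count (absent) -> 7  <-- first match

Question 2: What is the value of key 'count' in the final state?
Answer: 4

Derivation:
Track key 'count' through all 10 events:
  event 1 (t=4: SET count = 7): count (absent) -> 7
  event 2 (t=5: INC max by 4): count unchanged
  event 3 (t=7: DEC count by 3): count 7 -> 4
  event 4 (t=10: DEC max by 8): count unchanged
  event 5 (t=12: INC max by 10): count unchanged
  event 6 (t=16: DEL total): count unchanged
  event 7 (t=21: SET max = 23): count unchanged
  event 8 (t=30: SET max = -17): count unchanged
  event 9 (t=36: SET count = 4): count 4 -> 4
  event 10 (t=37: SET max = 28): count unchanged
Final: count = 4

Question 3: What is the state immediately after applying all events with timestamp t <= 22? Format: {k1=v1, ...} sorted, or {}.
Apply events with t <= 22 (7 events):
  after event 1 (t=4: SET count = 7): {count=7}
  after event 2 (t=5: INC max by 4): {count=7, max=4}
  after event 3 (t=7: DEC count by 3): {count=4, max=4}
  after event 4 (t=10: DEC max by 8): {count=4, max=-4}
  after event 5 (t=12: INC max by 10): {count=4, max=6}
  after event 6 (t=16: DEL total): {count=4, max=6}
  after event 7 (t=21: SET max = 23): {count=4, max=23}

Answer: {count=4, max=23}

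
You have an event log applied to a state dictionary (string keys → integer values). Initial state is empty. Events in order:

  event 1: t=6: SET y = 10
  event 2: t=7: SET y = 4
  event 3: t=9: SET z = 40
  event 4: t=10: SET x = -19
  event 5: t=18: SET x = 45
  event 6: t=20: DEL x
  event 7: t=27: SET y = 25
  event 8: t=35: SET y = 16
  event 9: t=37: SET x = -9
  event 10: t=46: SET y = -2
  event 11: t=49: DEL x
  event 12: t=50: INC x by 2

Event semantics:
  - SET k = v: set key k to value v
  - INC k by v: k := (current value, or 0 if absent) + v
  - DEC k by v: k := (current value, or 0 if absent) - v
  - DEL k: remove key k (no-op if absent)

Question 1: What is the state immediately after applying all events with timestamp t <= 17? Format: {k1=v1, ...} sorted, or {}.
Answer: {x=-19, y=4, z=40}

Derivation:
Apply events with t <= 17 (4 events):
  after event 1 (t=6: SET y = 10): {y=10}
  after event 2 (t=7: SET y = 4): {y=4}
  after event 3 (t=9: SET z = 40): {y=4, z=40}
  after event 4 (t=10: SET x = -19): {x=-19, y=4, z=40}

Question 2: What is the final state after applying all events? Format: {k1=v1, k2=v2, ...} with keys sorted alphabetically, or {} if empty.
Answer: {x=2, y=-2, z=40}

Derivation:
  after event 1 (t=6: SET y = 10): {y=10}
  after event 2 (t=7: SET y = 4): {y=4}
  after event 3 (t=9: SET z = 40): {y=4, z=40}
  after event 4 (t=10: SET x = -19): {x=-19, y=4, z=40}
  after event 5 (t=18: SET x = 45): {x=45, y=4, z=40}
  after event 6 (t=20: DEL x): {y=4, z=40}
  after event 7 (t=27: SET y = 25): {y=25, z=40}
  after event 8 (t=35: SET y = 16): {y=16, z=40}
  after event 9 (t=37: SET x = -9): {x=-9, y=16, z=40}
  after event 10 (t=46: SET y = -2): {x=-9, y=-2, z=40}
  after event 11 (t=49: DEL x): {y=-2, z=40}
  after event 12 (t=50: INC x by 2): {x=2, y=-2, z=40}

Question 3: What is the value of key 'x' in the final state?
Track key 'x' through all 12 events:
  event 1 (t=6: SET y = 10): x unchanged
  event 2 (t=7: SET y = 4): x unchanged
  event 3 (t=9: SET z = 40): x unchanged
  event 4 (t=10: SET x = -19): x (absent) -> -19
  event 5 (t=18: SET x = 45): x -19 -> 45
  event 6 (t=20: DEL x): x 45 -> (absent)
  event 7 (t=27: SET y = 25): x unchanged
  event 8 (t=35: SET y = 16): x unchanged
  event 9 (t=37: SET x = -9): x (absent) -> -9
  event 10 (t=46: SET y = -2): x unchanged
  event 11 (t=49: DEL x): x -9 -> (absent)
  event 12 (t=50: INC x by 2): x (absent) -> 2
Final: x = 2

Answer: 2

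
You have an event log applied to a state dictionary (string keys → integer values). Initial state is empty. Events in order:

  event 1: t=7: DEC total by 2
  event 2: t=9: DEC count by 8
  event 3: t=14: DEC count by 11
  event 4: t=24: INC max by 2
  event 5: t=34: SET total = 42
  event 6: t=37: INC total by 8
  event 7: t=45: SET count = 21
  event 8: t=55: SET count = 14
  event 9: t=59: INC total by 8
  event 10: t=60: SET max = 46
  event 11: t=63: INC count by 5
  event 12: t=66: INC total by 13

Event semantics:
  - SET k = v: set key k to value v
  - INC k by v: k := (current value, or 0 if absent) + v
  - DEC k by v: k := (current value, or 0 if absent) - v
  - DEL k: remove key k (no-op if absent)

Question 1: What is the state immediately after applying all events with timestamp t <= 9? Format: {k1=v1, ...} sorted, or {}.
Answer: {count=-8, total=-2}

Derivation:
Apply events with t <= 9 (2 events):
  after event 1 (t=7: DEC total by 2): {total=-2}
  after event 2 (t=9: DEC count by 8): {count=-8, total=-2}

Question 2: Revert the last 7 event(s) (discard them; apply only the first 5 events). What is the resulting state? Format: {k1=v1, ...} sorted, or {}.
Answer: {count=-19, max=2, total=42}

Derivation:
Keep first 5 events (discard last 7):
  after event 1 (t=7: DEC total by 2): {total=-2}
  after event 2 (t=9: DEC count by 8): {count=-8, total=-2}
  after event 3 (t=14: DEC count by 11): {count=-19, total=-2}
  after event 4 (t=24: INC max by 2): {count=-19, max=2, total=-2}
  after event 5 (t=34: SET total = 42): {count=-19, max=2, total=42}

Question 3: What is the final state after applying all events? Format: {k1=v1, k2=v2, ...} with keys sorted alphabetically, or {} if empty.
  after event 1 (t=7: DEC total by 2): {total=-2}
  after event 2 (t=9: DEC count by 8): {count=-8, total=-2}
  after event 3 (t=14: DEC count by 11): {count=-19, total=-2}
  after event 4 (t=24: INC max by 2): {count=-19, max=2, total=-2}
  after event 5 (t=34: SET total = 42): {count=-19, max=2, total=42}
  after event 6 (t=37: INC total by 8): {count=-19, max=2, total=50}
  after event 7 (t=45: SET count = 21): {count=21, max=2, total=50}
  after event 8 (t=55: SET count = 14): {count=14, max=2, total=50}
  after event 9 (t=59: INC total by 8): {count=14, max=2, total=58}
  after event 10 (t=60: SET max = 46): {count=14, max=46, total=58}
  after event 11 (t=63: INC count by 5): {count=19, max=46, total=58}
  after event 12 (t=66: INC total by 13): {count=19, max=46, total=71}

Answer: {count=19, max=46, total=71}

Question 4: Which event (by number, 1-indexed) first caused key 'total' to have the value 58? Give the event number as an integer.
Answer: 9

Derivation:
Looking for first event where total becomes 58:
  event 1: total = -2
  event 2: total = -2
  event 3: total = -2
  event 4: total = -2
  event 5: total = 42
  event 6: total = 50
  event 7: total = 50
  event 8: total = 50
  event 9: total 50 -> 58  <-- first match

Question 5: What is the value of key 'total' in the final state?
Answer: 71

Derivation:
Track key 'total' through all 12 events:
  event 1 (t=7: DEC total by 2): total (absent) -> -2
  event 2 (t=9: DEC count by 8): total unchanged
  event 3 (t=14: DEC count by 11): total unchanged
  event 4 (t=24: INC max by 2): total unchanged
  event 5 (t=34: SET total = 42): total -2 -> 42
  event 6 (t=37: INC total by 8): total 42 -> 50
  event 7 (t=45: SET count = 21): total unchanged
  event 8 (t=55: SET count = 14): total unchanged
  event 9 (t=59: INC total by 8): total 50 -> 58
  event 10 (t=60: SET max = 46): total unchanged
  event 11 (t=63: INC count by 5): total unchanged
  event 12 (t=66: INC total by 13): total 58 -> 71
Final: total = 71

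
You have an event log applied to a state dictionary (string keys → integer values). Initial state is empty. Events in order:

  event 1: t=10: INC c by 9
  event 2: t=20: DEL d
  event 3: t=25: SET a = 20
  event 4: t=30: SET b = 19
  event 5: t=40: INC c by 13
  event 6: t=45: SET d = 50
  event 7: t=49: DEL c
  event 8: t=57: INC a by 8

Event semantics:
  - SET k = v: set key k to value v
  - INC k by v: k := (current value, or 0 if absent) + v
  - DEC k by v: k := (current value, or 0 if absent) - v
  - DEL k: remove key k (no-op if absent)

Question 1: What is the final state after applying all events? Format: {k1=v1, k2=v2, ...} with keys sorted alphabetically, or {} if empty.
Answer: {a=28, b=19, d=50}

Derivation:
  after event 1 (t=10: INC c by 9): {c=9}
  after event 2 (t=20: DEL d): {c=9}
  after event 3 (t=25: SET a = 20): {a=20, c=9}
  after event 4 (t=30: SET b = 19): {a=20, b=19, c=9}
  after event 5 (t=40: INC c by 13): {a=20, b=19, c=22}
  after event 6 (t=45: SET d = 50): {a=20, b=19, c=22, d=50}
  after event 7 (t=49: DEL c): {a=20, b=19, d=50}
  after event 8 (t=57: INC a by 8): {a=28, b=19, d=50}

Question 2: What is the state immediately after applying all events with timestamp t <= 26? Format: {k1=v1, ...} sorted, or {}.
Apply events with t <= 26 (3 events):
  after event 1 (t=10: INC c by 9): {c=9}
  after event 2 (t=20: DEL d): {c=9}
  after event 3 (t=25: SET a = 20): {a=20, c=9}

Answer: {a=20, c=9}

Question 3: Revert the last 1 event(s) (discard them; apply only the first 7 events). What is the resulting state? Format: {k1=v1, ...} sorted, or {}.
Keep first 7 events (discard last 1):
  after event 1 (t=10: INC c by 9): {c=9}
  after event 2 (t=20: DEL d): {c=9}
  after event 3 (t=25: SET a = 20): {a=20, c=9}
  after event 4 (t=30: SET b = 19): {a=20, b=19, c=9}
  after event 5 (t=40: INC c by 13): {a=20, b=19, c=22}
  after event 6 (t=45: SET d = 50): {a=20, b=19, c=22, d=50}
  after event 7 (t=49: DEL c): {a=20, b=19, d=50}

Answer: {a=20, b=19, d=50}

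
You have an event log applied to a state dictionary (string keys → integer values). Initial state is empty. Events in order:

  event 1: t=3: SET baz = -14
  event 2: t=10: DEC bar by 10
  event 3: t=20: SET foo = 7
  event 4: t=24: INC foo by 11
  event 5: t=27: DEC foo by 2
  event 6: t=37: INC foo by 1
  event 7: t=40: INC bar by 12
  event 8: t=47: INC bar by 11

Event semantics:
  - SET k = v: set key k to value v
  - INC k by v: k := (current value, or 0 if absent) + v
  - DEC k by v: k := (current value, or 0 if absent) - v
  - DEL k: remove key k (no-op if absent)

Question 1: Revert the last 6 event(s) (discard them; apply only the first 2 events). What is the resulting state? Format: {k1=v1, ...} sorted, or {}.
Keep first 2 events (discard last 6):
  after event 1 (t=3: SET baz = -14): {baz=-14}
  after event 2 (t=10: DEC bar by 10): {bar=-10, baz=-14}

Answer: {bar=-10, baz=-14}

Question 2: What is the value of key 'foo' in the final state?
Track key 'foo' through all 8 events:
  event 1 (t=3: SET baz = -14): foo unchanged
  event 2 (t=10: DEC bar by 10): foo unchanged
  event 3 (t=20: SET foo = 7): foo (absent) -> 7
  event 4 (t=24: INC foo by 11): foo 7 -> 18
  event 5 (t=27: DEC foo by 2): foo 18 -> 16
  event 6 (t=37: INC foo by 1): foo 16 -> 17
  event 7 (t=40: INC bar by 12): foo unchanged
  event 8 (t=47: INC bar by 11): foo unchanged
Final: foo = 17

Answer: 17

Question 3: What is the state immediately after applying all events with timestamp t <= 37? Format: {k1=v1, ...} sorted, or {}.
Apply events with t <= 37 (6 events):
  after event 1 (t=3: SET baz = -14): {baz=-14}
  after event 2 (t=10: DEC bar by 10): {bar=-10, baz=-14}
  after event 3 (t=20: SET foo = 7): {bar=-10, baz=-14, foo=7}
  after event 4 (t=24: INC foo by 11): {bar=-10, baz=-14, foo=18}
  after event 5 (t=27: DEC foo by 2): {bar=-10, baz=-14, foo=16}
  after event 6 (t=37: INC foo by 1): {bar=-10, baz=-14, foo=17}

Answer: {bar=-10, baz=-14, foo=17}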